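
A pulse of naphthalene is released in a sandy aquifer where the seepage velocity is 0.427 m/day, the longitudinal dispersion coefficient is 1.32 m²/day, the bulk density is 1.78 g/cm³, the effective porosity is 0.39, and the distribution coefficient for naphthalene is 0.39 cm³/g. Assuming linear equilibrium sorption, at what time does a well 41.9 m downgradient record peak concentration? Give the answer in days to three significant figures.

253 days

Retardation factor R = 1 + ρ_b·K_d/n = 1 + 1.78 × 0.39/0.39 = 2.780.
Sorption retards both mechanisms: v_R = v/R = 0.1536 m/day, D_R = D/R = 0.4748 m²/day.
Peak time from v_R²t² + 2D_R t − x² = 0: t = (√(D_R² + v_R²x²) − D_R)/v_R².
√(D_R² + v_R²x²) = √(0.4748² + 0.1536² × 41.9²) = 6.453; v_R² = 0.02359.
t = (6.453 − 0.4748)/0.02359 = 253 days.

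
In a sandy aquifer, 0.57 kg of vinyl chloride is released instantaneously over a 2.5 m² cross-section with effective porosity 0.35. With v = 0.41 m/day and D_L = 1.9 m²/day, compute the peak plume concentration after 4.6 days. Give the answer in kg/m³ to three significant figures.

0.0622 kg/m³

The peak of an instantaneous 1D plume sits at x = vt; there the Gaussian factor is 1 and C_max = M/(n_e·A·√(4πDt)), where n_e·A is the pore area the mass is dissolved in.
√(4πDt) = √(4π × 1.9 × 4.6) = 10.48 m, so C_max = 0.57/(0.35 × 2.5 × 10.48) = 0.0622 kg/m³.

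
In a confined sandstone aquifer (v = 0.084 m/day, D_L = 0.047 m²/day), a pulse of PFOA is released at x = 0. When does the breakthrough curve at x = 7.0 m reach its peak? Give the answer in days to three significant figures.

For the 1D instantaneous-source solution, setting ∂C/∂t = 0 at fixed x gives v²t² + 2Dt − x² = 0, so t = (√(D² + v²x²) − D)/v².
√(D² + v²x²) = √(0.047² + 0.084² × 7.0²) = 0.5899; v² = 0.007056.
t = (0.5899 − 0.047)/0.007056 = 76.9 days (vs. the pure-advection estimate x/v = 83.3 d).

76.9 days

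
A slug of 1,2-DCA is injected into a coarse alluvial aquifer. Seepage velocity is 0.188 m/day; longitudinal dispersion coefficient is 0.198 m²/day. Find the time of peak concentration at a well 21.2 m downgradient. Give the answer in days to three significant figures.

107 days

For the 1D instantaneous-source solution, setting ∂C/∂t = 0 at fixed x gives v²t² + 2Dt − x² = 0, so t = (√(D² + v²x²) − D)/v².
√(D² + v²x²) = √(0.198² + 0.188² × 21.2²) = 3.991; v² = 0.035344.
t = (3.991 − 0.198)/0.035344 = 107 days (vs. the pure-advection estimate x/v = 113 d).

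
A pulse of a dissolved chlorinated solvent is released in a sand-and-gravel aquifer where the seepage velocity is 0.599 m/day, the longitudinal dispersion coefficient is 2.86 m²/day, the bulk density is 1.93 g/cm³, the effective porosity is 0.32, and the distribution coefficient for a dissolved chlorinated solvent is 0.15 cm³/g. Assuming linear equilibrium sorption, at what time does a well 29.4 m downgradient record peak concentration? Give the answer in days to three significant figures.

Retardation factor R = 1 + ρ_b·K_d/n = 1 + 1.93 × 0.15/0.32 = 1.905.
Sorption retards both mechanisms: v_R = v/R = 0.3144 m/day, D_R = D/R = 1.501 m²/day.
Peak time from v_R²t² + 2D_R t − x² = 0: t = (√(D_R² + v_R²x²) − D_R)/v_R².
√(D_R² + v_R²x²) = √(1.501² + 0.3144² × 29.4²) = 9.364; v_R² = 0.09885.
t = (9.364 − 1.501)/0.09885 = 79.5 days.

79.5 days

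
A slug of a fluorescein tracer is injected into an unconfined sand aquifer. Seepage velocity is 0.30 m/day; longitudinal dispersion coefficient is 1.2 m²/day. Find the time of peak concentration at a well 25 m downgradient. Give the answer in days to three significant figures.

For the 1D instantaneous-source solution, setting ∂C/∂t = 0 at fixed x gives v²t² + 2Dt − x² = 0, so t = (√(D² + v²x²) − D)/v².
√(D² + v²x²) = √(1.2² + 0.30² × 25²) = 7.595; v² = 0.09.
t = (7.595 − 1.2)/0.09 = 71.1 days (vs. the pure-advection estimate x/v = 83.3 d).

71.1 days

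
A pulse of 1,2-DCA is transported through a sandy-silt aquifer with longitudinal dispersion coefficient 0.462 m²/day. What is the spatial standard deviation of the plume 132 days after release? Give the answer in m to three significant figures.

11.0 m

Dispersive spreading gives a Gaussian with σ² = 2Dt; advection only shifts the center.
σ = √(2 × 0.462 × 132) = 11.0 m.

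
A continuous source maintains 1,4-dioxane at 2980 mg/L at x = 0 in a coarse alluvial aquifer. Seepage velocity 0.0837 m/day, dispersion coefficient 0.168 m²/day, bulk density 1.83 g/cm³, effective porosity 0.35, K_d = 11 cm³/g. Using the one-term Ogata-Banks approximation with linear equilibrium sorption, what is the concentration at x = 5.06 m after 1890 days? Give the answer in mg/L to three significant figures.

Retardation factor R = 1 + ρ_b·K_d/n = 1 + 1.83 × 11/0.35 = 58.51.
Sorption retards both mechanisms: v_R = v/R = 0.001431 m/day, D_R = D/R = 0.002871 m²/day.
v_R·t = 0.001431 × 1890 = 2.70459 m; 2√(D_R t) = 4.659 m; argument = (5.06 − 2.70459)/4.659 = 0.5056.
C = C₀ × ½·erfc(0.5056) = 2980 × 0.2373 = 707 mg/L.

707 mg/L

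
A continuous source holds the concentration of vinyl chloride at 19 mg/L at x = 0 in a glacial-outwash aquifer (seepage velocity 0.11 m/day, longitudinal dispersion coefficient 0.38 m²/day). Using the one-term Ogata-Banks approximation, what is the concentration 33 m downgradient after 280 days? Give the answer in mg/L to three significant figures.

For a continuous step input, C/C₀ ≈ ½·erfc((x−vt)/(2√(Dt))).
vt = 0.11 × 280 = 30.8 m and 2√(Dt) = 2√(0.38 × 280) = 20.63 m.
Argument (x−vt)/(2√(Dt)) = (33 − 30.8)/20.63 = 0.1066; ½·erfc(0.1066) = 0.4401.
C = 19 × 0.4401 = 8.36 mg/L.

8.36 mg/L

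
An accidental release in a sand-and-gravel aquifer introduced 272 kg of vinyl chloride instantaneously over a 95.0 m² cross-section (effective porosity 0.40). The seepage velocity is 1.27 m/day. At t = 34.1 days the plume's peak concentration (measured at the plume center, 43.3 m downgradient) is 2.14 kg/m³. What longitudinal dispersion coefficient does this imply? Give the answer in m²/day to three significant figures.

At the plume center C_max = M/(n_e·A·√(4πDt)), so D = M²/(4πt·(n_e·A·C_max)²).
n_e·A·C_max = 0.40 × 95.0 × 2.14 = 81.32 kg/m.
D = 272²/(4π × 34.1 × 81.32²) = 0.0261 m²/day.

0.0261 m²/day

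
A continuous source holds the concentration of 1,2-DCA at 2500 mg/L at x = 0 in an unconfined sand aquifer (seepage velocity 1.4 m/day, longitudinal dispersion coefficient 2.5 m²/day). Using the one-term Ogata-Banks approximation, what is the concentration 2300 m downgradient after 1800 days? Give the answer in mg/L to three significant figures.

For a continuous step input, C/C₀ ≈ ½·erfc((x−vt)/(2√(Dt))).
vt = 1.4 × 1800 = 2520 m and 2√(Dt) = 2√(2.5 × 1800) = 134.2 m.
Argument (x−vt)/(2√(Dt)) = (2300 − 2520)/134.2 = -1.639; ½·erfc(-1.639) = 0.9898.
C = 2500 × 0.9898 = 2470 mg/L.

2470 mg/L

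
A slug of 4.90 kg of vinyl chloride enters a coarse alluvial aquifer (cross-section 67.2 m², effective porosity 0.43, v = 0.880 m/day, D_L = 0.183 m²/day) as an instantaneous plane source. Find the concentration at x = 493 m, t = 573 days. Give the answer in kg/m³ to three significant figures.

0.00346 kg/m³

For an instantaneous plane source, C(x,t) = M/(n_e·A·√(4πDt)) · exp(−(x−vt)²/(4Dt)), with n_e·A the pore (flow) area.
Plume center vt = 0.880 × 573 = 504.24 m, so the well at 493 m is 11.24 m upgradient of the peak.
√(4πDt) = 36.30 m, giving peak height M/(n_e·A·√(4πDt)) = 4.90/(0.43 × 67.2 × 36.30) = 0.004671 kg/m³.
(x−vt)²/(4Dt) = (-11.24)²/(4 × 0.183 × 573) = 0.3012; exp(−0.3012) = 0.7399.
C = 0.004671 × 0.7399 = 0.00346 kg/m³.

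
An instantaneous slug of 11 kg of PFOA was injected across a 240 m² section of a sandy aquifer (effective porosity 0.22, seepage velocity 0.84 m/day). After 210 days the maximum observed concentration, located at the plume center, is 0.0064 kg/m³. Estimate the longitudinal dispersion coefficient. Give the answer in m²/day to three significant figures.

0.402 m²/day

At the plume center C_max = M/(n_e·A·√(4πDt)), so D = M²/(4πt·(n_e·A·C_max)²).
n_e·A·C_max = 0.22 × 240 × 0.0064 = 0.3379 kg/m.
D = 11²/(4π × 210 × 0.3379²) = 0.402 m²/day.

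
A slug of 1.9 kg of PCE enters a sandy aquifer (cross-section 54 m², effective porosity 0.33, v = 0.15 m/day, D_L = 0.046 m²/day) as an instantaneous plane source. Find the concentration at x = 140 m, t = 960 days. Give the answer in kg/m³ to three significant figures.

For an instantaneous plane source, C(x,t) = M/(n_e·A·√(4πDt)) · exp(−(x−vt)²/(4Dt)), with n_e·A the pore (flow) area.
Plume center vt = 0.15 × 960 = 144 m, so the well at 140 m is 4 m upgradient of the peak.
√(4πDt) = 23.56 m, giving peak height M/(n_e·A·√(4πDt)) = 1.9/(0.33 × 54 × 23.56) = 0.004526 kg/m³.
(x−vt)²/(4Dt) = (-4)²/(4 × 0.046 × 960) = 0.09058; exp(−0.09058) = 0.9134.
C = 0.004526 × 0.9134 = 0.00413 kg/m³.

0.00413 kg/m³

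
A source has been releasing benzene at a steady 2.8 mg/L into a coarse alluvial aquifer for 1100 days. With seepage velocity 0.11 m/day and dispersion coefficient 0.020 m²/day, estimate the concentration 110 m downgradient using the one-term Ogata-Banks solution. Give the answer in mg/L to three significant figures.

2.66 mg/L

For a continuous step input, C/C₀ ≈ ½·erfc((x−vt)/(2√(Dt))).
vt = 0.11 × 1100 = 121 m and 2√(Dt) = 2√(0.020 × 1100) = 9.381 m.
Argument (x−vt)/(2√(Dt)) = (110 − 121)/9.381 = -1.173; ½·erfc(-1.173) = 0.9514.
C = 2.8 × 0.9514 = 2.66 mg/L.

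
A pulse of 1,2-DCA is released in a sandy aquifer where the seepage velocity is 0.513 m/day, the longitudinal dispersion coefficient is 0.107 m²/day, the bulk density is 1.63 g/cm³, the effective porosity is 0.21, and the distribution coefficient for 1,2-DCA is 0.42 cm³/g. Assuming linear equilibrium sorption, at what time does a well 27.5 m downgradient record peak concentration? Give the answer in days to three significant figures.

227 days

Retardation factor R = 1 + ρ_b·K_d/n = 1 + 1.63 × 0.42/0.21 = 4.260.
Sorption retards both mechanisms: v_R = v/R = 0.1204 m/day, D_R = D/R = 0.02512 m²/day.
Peak time from v_R²t² + 2D_R t − x² = 0: t = (√(D_R² + v_R²x²) − D_R)/v_R².
√(D_R² + v_R²x²) = √(0.02512² + 0.1204² × 27.5²) = 3.311; v_R² = 0.01450.
t = (3.311 − 0.02512)/0.01450 = 227 days.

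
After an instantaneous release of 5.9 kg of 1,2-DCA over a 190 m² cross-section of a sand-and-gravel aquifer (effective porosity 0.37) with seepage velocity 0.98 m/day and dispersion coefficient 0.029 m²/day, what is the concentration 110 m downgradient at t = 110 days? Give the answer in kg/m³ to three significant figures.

0.00907 kg/m³

For an instantaneous plane source, C(x,t) = M/(n_e·A·√(4πDt)) · exp(−(x−vt)²/(4Dt)), with n_e·A the pore (flow) area.
Plume center vt = 0.98 × 110 = 107.8 m, so the well at 110 m is 2.2 m downgradient of the peak.
√(4πDt) = 6.331 m, giving peak height M/(n_e·A·√(4πDt)) = 5.9/(0.37 × 190 × 6.331) = 0.01326 kg/m³.
(x−vt)²/(4Dt) = (2.2)²/(4 × 0.029 × 110) = 0.3793; exp(−0.3793) = 0.6843.
C = 0.01326 × 0.6843 = 0.00907 kg/m³.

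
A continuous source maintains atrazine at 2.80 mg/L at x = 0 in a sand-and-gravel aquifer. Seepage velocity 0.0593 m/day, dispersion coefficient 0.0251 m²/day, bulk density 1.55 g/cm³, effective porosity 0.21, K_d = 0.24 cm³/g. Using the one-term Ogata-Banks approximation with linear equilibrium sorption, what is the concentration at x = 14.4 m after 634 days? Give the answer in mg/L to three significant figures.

1.13 mg/L

Retardation factor R = 1 + ρ_b·K_d/n = 1 + 1.55 × 0.24/0.21 = 2.771.
Sorption retards both mechanisms: v_R = v/R = 0.02140 m/day, D_R = D/R = 0.009058 m²/day.
v_R·t = 0.02140 × 634 = 13.5676 m; 2√(D_R t) = 4.793 m; argument = (14.4 − 13.5676)/4.793 = 0.1737.
C = C₀ × ½·erfc(0.1737) = 2.80 × 0.4030 = 1.13 mg/L.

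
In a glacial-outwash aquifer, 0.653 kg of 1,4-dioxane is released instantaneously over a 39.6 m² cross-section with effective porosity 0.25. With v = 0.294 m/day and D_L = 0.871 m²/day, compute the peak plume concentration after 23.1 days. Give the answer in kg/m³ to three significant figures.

The peak of an instantaneous 1D plume sits at x = vt; there the Gaussian factor is 1 and C_max = M/(n_e·A·√(4πDt)), where n_e·A is the pore area the mass is dissolved in.
√(4πDt) = √(4π × 0.871 × 23.1) = 15.90 m, so C_max = 0.653/(0.25 × 39.6 × 15.90) = 0.00415 kg/m³.

0.00415 kg/m³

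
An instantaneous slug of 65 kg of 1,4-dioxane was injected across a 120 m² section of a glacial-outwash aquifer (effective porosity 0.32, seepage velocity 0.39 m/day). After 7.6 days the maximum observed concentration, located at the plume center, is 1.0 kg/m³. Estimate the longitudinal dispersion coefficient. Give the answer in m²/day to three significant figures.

At the plume center C_max = M/(n_e·A·√(4πDt)), so D = M²/(4πt·(n_e·A·C_max)²).
n_e·A·C_max = 0.32 × 120 × 1.0 = 38.40 kg/m.
D = 65²/(4π × 7.6 × 38.40²) = 0.0300 m²/day.

0.0300 m²/day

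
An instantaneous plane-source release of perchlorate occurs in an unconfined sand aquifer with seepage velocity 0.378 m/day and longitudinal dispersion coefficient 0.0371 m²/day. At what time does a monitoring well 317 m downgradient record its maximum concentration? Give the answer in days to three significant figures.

838 days

For the 1D instantaneous-source solution, setting ∂C/∂t = 0 at fixed x gives v²t² + 2Dt − x² = 0, so t = (√(D² + v²x²) − D)/v².
√(D² + v²x²) = √(0.0371² + 0.378² × 317²) = 119.8; v² = 0.142884.
t = (119.8 − 0.0371)/0.142884 = 838 days (vs. the pure-advection estimate x/v = 839 d).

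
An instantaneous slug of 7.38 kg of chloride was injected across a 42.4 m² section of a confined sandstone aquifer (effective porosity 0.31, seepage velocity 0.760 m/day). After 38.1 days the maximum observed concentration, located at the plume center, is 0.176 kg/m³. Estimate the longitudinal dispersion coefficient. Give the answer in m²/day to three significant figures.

At the plume center C_max = M/(n_e·A·√(4πDt)), so D = M²/(4πt·(n_e·A·C_max)²).
n_e·A·C_max = 0.31 × 42.4 × 0.176 = 2.313 kg/m.
D = 7.38²/(4π × 38.1 × 2.313²) = 0.0213 m²/day.

0.0213 m²/day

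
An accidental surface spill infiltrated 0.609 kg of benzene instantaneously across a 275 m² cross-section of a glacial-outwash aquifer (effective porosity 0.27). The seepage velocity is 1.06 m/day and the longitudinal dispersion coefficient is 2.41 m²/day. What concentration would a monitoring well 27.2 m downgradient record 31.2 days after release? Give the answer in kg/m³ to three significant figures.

For an instantaneous plane source, C(x,t) = M/(n_e·A·√(4πDt)) · exp(−(x−vt)²/(4Dt)), with n_e·A the pore (flow) area.
Plume center vt = 1.06 × 31.2 = 33.072 m, so the well at 27.2 m is 5.872 m upgradient of the peak.
√(4πDt) = 30.74 m, giving peak height M/(n_e·A·√(4πDt)) = 0.609/(0.27 × 275 × 30.74) = 0.0002668 kg/m³.
(x−vt)²/(4Dt) = (-5.872)²/(4 × 2.41 × 31.2) = 0.1146; exp(−0.1146) = 0.8917.
C = 0.0002668 × 0.8917 = 0.000238 kg/m³.

0.000238 kg/m³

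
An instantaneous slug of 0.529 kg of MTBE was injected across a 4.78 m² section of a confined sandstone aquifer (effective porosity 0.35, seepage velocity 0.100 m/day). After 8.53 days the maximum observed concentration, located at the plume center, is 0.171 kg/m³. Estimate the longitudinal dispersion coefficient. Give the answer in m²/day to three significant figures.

0.0319 m²/day

At the plume center C_max = M/(n_e·A·√(4πDt)), so D = M²/(4πt·(n_e·A·C_max)²).
n_e·A·C_max = 0.35 × 4.78 × 0.171 = 0.2861 kg/m.
D = 0.529²/(4π × 8.53 × 0.2861²) = 0.0319 m²/day.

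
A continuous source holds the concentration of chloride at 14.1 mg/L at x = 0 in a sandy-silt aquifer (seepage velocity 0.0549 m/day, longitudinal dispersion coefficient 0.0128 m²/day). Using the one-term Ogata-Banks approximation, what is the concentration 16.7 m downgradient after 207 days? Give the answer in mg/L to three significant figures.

For a continuous step input, C/C₀ ≈ ½·erfc((x−vt)/(2√(Dt))).
vt = 0.0549 × 207 = 11.3643 m and 2√(Dt) = 2√(0.0128 × 207) = 3.256 m.
Argument (x−vt)/(2√(Dt)) = (16.7 − 11.3643)/3.256 = 1.639; ½·erfc(1.639) = 0.01023.
C = 14.1 × 0.01023 = 0.144 mg/L.

0.144 mg/L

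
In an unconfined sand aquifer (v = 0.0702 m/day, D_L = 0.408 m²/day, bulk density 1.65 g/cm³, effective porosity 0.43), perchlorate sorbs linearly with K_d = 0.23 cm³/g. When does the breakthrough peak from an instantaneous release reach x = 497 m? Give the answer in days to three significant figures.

Retardation factor R = 1 + ρ_b·K_d/n = 1 + 1.65 × 0.23/0.43 = 1.883.
Sorption retards both mechanisms: v_R = v/R = 0.03728 m/day, D_R = D/R = 0.2167 m²/day.
Peak time from v_R²t² + 2D_R t − x² = 0: t = (√(D_R² + v_R²x²) − D_R)/v_R².
√(D_R² + v_R²x²) = √(0.2167² + 0.03728² × 497²) = 18.53; v_R² = 0.001390.
t = (18.53 − 0.2167)/0.001390 = 13200 days.

13200 days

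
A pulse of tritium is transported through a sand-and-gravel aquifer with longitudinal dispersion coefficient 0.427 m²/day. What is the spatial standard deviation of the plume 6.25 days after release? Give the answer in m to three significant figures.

Dispersive spreading gives a Gaussian with σ² = 2Dt; advection only shifts the center.
σ = √(2 × 0.427 × 6.25) = 2.31 m.

2.31 m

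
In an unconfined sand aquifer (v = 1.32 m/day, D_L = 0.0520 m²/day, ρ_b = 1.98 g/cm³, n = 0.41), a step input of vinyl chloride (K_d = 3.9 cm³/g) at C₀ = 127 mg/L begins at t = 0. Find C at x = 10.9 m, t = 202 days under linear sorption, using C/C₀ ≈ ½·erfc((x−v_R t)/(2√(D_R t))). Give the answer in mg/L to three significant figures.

126 mg/L

Retardation factor R = 1 + ρ_b·K_d/n = 1 + 1.98 × 3.9/0.41 = 19.83.
Sorption retards both mechanisms: v_R = v/R = 0.06657 m/day, D_R = D/R = 0.002622 m²/day.
v_R·t = 0.06657 × 202 = 13.44714 m; 2√(D_R t) = 1.456 m; argument = (10.9 − 13.44714)/1.456 = -1.749.
C = C₀ × ½·erfc(-1.749) = 127 × 0.9933 = 126 mg/L.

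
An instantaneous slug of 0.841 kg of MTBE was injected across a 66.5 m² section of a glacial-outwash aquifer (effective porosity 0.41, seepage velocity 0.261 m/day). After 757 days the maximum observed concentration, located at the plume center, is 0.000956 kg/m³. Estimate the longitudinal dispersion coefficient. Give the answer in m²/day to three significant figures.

0.109 m²/day

At the plume center C_max = M/(n_e·A·√(4πDt)), so D = M²/(4πt·(n_e·A·C_max)²).
n_e·A·C_max = 0.41 × 66.5 × 0.000956 = 0.02607 kg/m.
D = 0.841²/(4π × 757 × 0.02607²) = 0.109 m²/day.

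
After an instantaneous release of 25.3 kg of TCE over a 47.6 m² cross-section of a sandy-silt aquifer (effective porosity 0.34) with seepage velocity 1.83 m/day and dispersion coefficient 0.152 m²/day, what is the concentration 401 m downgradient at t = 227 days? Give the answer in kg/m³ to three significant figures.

For an instantaneous plane source, C(x,t) = M/(n_e·A·√(4πDt)) · exp(−(x−vt)²/(4Dt)), with n_e·A the pore (flow) area.
Plume center vt = 1.83 × 227 = 415.41 m, so the well at 401 m is 14.41 m upgradient of the peak.
√(4πDt) = 20.82 m, giving peak height M/(n_e·A·√(4πDt)) = 25.3/(0.34 × 47.6 × 20.82) = 0.07509 kg/m³.
(x−vt)²/(4Dt) = (-14.41)²/(4 × 0.152 × 227) = 1.505; exp(−1.505) = 0.2220.
C = 0.07509 × 0.2220 = 0.0167 kg/m³.

0.0167 kg/m³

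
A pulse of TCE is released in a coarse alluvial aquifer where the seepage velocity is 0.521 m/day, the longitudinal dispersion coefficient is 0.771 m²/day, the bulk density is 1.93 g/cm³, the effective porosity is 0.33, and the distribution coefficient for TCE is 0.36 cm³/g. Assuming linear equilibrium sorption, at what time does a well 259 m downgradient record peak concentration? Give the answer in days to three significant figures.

Retardation factor R = 1 + ρ_b·K_d/n = 1 + 1.93 × 0.36/0.33 = 3.105.
Sorption retards both mechanisms: v_R = v/R = 0.1678 m/day, D_R = D/R = 0.2483 m²/day.
Peak time from v_R²t² + 2D_R t − x² = 0: t = (√(D_R² + v_R²x²) − D_R)/v_R².
√(D_R² + v_R²x²) = √(0.2483² + 0.1678² × 259²) = 43.46; v_R² = 0.02816.
t = (43.46 − 0.2483)/0.02816 = 1530 days.

1530 days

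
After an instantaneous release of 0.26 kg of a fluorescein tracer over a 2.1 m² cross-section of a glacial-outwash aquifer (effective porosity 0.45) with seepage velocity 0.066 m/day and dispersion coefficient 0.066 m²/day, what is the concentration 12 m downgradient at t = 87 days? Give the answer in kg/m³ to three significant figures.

0.00589 kg/m³

For an instantaneous plane source, C(x,t) = M/(n_e·A·√(4πDt)) · exp(−(x−vt)²/(4Dt)), with n_e·A the pore (flow) area.
Plume center vt = 0.066 × 87 = 5.742 m, so the well at 12 m is 6.258 m downgradient of the peak.
√(4πDt) = 8.494 m, giving peak height M/(n_e·A·√(4πDt)) = 0.26/(0.45 × 2.1 × 8.494) = 0.03239 kg/m³.
(x−vt)²/(4Dt) = (6.258)²/(4 × 0.066 × 87) = 1.705; exp(−1.705) = 0.1818.
C = 0.03239 × 0.1818 = 0.00589 kg/m³.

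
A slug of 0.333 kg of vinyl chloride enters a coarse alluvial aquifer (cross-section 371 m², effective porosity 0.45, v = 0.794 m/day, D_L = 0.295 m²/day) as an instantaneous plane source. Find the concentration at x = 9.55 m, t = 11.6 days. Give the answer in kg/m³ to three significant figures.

For an instantaneous plane source, C(x,t) = M/(n_e·A·√(4πDt)) · exp(−(x−vt)²/(4Dt)), with n_e·A the pore (flow) area.
Plume center vt = 0.794 × 11.6 = 9.2104 m, so the well at 9.55 m is 0.3396 m downgradient of the peak.
√(4πDt) = 6.558 m, giving peak height M/(n_e·A·√(4πDt)) = 0.333/(0.45 × 371 × 6.558) = 0.0003041 kg/m³.
(x−vt)²/(4Dt) = (0.3396)²/(4 × 0.295 × 11.6) = 0.008425; exp(−0.008425) = 0.9916.
C = 0.0003041 × 0.9916 = 0.000302 kg/m³.

0.000302 kg/m³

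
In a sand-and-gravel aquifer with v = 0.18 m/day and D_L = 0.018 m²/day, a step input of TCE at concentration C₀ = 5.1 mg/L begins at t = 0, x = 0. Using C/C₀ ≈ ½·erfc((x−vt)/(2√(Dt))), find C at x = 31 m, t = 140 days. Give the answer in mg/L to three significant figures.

0.0249 mg/L

For a continuous step input, C/C₀ ≈ ½·erfc((x−vt)/(2√(Dt))).
vt = 0.18 × 140 = 25.2 m and 2√(Dt) = 2√(0.018 × 140) = 3.175 m.
Argument (x−vt)/(2√(Dt)) = (31 − 25.2)/3.175 = 1.827; ½·erfc(1.827) = 0.004886.
C = 5.1 × 0.004886 = 0.0249 mg/L.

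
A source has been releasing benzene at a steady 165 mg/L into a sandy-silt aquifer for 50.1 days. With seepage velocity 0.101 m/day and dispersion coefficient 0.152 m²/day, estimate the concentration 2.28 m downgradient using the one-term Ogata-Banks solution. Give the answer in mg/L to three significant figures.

126 mg/L

For a continuous step input, C/C₀ ≈ ½·erfc((x−vt)/(2√(Dt))).
vt = 0.101 × 50.1 = 5.0601 m and 2√(Dt) = 2√(0.152 × 50.1) = 5.519 m.
Argument (x−vt)/(2√(Dt)) = (2.28 − 5.0601)/5.519 = -0.5037; ½·erfc(-0.5037) = 0.7619.
C = 165 × 0.7619 = 126 mg/L.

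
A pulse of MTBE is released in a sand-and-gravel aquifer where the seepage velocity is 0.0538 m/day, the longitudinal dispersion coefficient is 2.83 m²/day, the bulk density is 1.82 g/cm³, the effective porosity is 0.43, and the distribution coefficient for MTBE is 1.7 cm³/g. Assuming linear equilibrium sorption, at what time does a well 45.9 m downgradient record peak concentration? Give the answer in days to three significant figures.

2620 days

Retardation factor R = 1 + ρ_b·K_d/n = 1 + 1.82 × 1.7/0.43 = 8.195.
Sorption retards both mechanisms: v_R = v/R = 0.006565 m/day, D_R = D/R = 0.3453 m²/day.
Peak time from v_R²t² + 2D_R t − x² = 0: t = (√(D_R² + v_R²x²) − D_R)/v_R².
√(D_R² + v_R²x²) = √(0.3453² + 0.006565² × 45.9²) = 0.4583; v_R² = 4.310e-05.
t = (0.4583 − 0.3453)/4.310e-05 = 2620 days.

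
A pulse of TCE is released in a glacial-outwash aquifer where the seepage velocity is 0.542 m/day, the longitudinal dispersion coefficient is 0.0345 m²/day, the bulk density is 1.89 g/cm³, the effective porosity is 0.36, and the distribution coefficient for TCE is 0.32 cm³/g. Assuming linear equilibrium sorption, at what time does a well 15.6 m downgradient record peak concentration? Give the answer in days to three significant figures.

76.8 days

Retardation factor R = 1 + ρ_b·K_d/n = 1 + 1.89 × 0.32/0.36 = 2.680.
Sorption retards both mechanisms: v_R = v/R = 0.2022 m/day, D_R = D/R = 0.01287 m²/day.
Peak time from v_R²t² + 2D_R t − x² = 0: t = (√(D_R² + v_R²x²) − D_R)/v_R².
√(D_R² + v_R²x²) = √(0.01287² + 0.2022² × 15.6²) = 3.154; v_R² = 0.04088.
t = (3.154 − 0.01287)/0.04088 = 76.8 days.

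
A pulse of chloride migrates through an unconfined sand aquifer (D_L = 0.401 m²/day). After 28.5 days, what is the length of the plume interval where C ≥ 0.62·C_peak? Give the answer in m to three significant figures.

9.35 m

The plume is Gaussian with σ = √(2Dt) = √(2 × 0.401 × 28.5) = 4.781 m.
C/C_peak = exp(−Δx²/(2σ²)) = 0.62 ⇒ Δx = σ·√(−2 ln 0.62) = 4.781 × 0.9778 = 4.675 m.
Width = 2Δx = 9.35 m.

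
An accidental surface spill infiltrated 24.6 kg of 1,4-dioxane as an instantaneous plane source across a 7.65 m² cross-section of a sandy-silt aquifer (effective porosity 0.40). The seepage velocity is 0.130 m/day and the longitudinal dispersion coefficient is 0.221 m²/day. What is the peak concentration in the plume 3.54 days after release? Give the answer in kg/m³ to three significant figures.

The peak of an instantaneous 1D plume sits at x = vt; there the Gaussian factor is 1 and C_max = M/(n_e·A·√(4πDt)), where n_e·A is the pore area the mass is dissolved in.
√(4πDt) = √(4π × 0.221 × 3.54) = 3.135 m, so C_max = 24.6/(0.40 × 7.65 × 3.135) = 2.56 kg/m³.

2.56 kg/m³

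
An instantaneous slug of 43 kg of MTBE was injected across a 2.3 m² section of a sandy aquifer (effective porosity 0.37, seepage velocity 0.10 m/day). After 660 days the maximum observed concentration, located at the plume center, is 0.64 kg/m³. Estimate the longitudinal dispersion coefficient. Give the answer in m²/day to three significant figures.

0.752 m²/day

At the plume center C_max = M/(n_e·A·√(4πDt)), so D = M²/(4πt·(n_e·A·C_max)²).
n_e·A·C_max = 0.37 × 2.3 × 0.64 = 0.5446 kg/m.
D = 43²/(4π × 660 × 0.5446²) = 0.752 m²/day.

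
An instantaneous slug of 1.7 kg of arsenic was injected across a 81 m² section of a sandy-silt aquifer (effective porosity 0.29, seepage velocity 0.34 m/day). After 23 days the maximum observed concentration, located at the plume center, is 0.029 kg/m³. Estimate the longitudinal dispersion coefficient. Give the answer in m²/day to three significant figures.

0.0215 m²/day

At the plume center C_max = M/(n_e·A·√(4πDt)), so D = M²/(4πt·(n_e·A·C_max)²).
n_e·A·C_max = 0.29 × 81 × 0.029 = 0.6812 kg/m.
D = 1.7²/(4π × 23 × 0.6812²) = 0.0215 m²/day.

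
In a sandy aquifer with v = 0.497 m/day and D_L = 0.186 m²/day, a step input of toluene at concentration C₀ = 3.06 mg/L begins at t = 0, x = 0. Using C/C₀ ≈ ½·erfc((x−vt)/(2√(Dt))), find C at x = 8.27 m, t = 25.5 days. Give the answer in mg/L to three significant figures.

For a continuous step input, C/C₀ ≈ ½·erfc((x−vt)/(2√(Dt))).
vt = 0.497 × 25.5 = 12.6735 m and 2√(Dt) = 2√(0.186 × 25.5) = 4.356 m.
Argument (x−vt)/(2√(Dt)) = (8.27 − 12.6735)/4.356 = -1.011; ½·erfc(-1.011) = 0.9236.
C = 3.06 × 0.9236 = 2.83 mg/L.

2.83 mg/L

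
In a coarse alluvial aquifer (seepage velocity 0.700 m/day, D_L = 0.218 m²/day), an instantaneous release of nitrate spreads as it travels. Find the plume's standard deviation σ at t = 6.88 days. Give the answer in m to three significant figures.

Dispersive spreading gives a Gaussian with σ² = 2Dt; advection only shifts the center.
σ = √(2 × 0.218 × 6.88) = 1.73 m.

1.73 m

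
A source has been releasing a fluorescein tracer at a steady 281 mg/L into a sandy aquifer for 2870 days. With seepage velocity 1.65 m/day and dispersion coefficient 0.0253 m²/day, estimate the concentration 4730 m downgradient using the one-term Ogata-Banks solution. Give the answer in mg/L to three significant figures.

190 mg/L

For a continuous step input, C/C₀ ≈ ½·erfc((x−vt)/(2√(Dt))).
vt = 1.65 × 2870 = 4735.5 m and 2√(Dt) = 2√(0.0253 × 2870) = 17.04 m.
Argument (x−vt)/(2√(Dt)) = (4730 − 4735.5)/17.04 = -0.3228; ½·erfc(-0.3228) = 0.6760.
C = 281 × 0.6760 = 190 mg/L.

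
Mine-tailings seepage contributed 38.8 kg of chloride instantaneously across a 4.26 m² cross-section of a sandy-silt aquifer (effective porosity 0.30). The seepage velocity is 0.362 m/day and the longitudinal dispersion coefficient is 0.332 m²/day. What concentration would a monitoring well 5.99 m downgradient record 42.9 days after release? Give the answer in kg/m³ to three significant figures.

For an instantaneous plane source, C(x,t) = M/(n_e·A·√(4πDt)) · exp(−(x−vt)²/(4Dt)), with n_e·A the pore (flow) area.
Plume center vt = 0.362 × 42.9 = 15.5298 m, so the well at 5.99 m is 9.5398 m upgradient of the peak.
√(4πDt) = 13.38 m, giving peak height M/(n_e·A·√(4πDt)) = 38.8/(0.30 × 4.26 × 13.38) = 2.269 kg/m³.
(x−vt)²/(4Dt) = (-9.5398)²/(4 × 0.332 × 42.9) = 1.597; exp(−1.597) = 0.2025.
C = 2.269 × 0.2025 = 0.459 kg/m³.

0.459 kg/m³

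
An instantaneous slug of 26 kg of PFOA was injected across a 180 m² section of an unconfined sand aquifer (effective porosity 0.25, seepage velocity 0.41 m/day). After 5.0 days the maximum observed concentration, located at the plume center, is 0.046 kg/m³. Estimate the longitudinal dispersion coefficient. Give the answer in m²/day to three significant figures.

2.51 m²/day

At the plume center C_max = M/(n_e·A·√(4πDt)), so D = M²/(4πt·(n_e·A·C_max)²).
n_e·A·C_max = 0.25 × 180 × 0.046 = 2.070 kg/m.
D = 26²/(4π × 5.0 × 2.070²) = 2.51 m²/day.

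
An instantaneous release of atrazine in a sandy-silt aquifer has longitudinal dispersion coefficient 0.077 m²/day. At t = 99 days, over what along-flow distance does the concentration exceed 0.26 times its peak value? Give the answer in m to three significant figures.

12.8 m

The plume is Gaussian with σ = √(2Dt) = √(2 × 0.077 × 99) = 3.905 m.
C/C_peak = exp(−Δx²/(2σ²)) = 0.26 ⇒ Δx = σ·√(−2 ln 0.26) = 3.905 × 1.641 = 6.408 m.
Width = 2Δx = 12.8 m.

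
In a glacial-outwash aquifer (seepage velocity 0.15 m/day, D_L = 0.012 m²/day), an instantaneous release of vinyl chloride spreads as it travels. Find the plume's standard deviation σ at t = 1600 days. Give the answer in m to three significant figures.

Dispersive spreading gives a Gaussian with σ² = 2Dt; advection only shifts the center.
σ = √(2 × 0.012 × 1600) = 6.20 m.

6.20 m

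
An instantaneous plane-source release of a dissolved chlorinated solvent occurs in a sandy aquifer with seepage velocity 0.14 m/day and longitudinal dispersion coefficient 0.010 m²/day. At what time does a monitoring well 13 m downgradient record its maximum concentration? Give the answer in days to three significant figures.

For the 1D instantaneous-source solution, setting ∂C/∂t = 0 at fixed x gives v²t² + 2Dt − x² = 0, so t = (√(D² + v²x²) − D)/v².
√(D² + v²x²) = √(0.010² + 0.14² × 13²) = 1.820; v² = 0.0196.
t = (1.820 − 0.010)/0.0196 = 92.3 days (vs. the pure-advection estimate x/v = 92.9 d).

92.3 days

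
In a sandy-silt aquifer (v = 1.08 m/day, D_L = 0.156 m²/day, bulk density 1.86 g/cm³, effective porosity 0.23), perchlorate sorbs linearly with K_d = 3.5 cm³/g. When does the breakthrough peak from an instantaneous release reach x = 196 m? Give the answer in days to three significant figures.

5310 days

Retardation factor R = 1 + ρ_b·K_d/n = 1 + 1.86 × 3.5/0.23 = 29.30.
Sorption retards both mechanisms: v_R = v/R = 0.03686 m/day, D_R = D/R = 0.005324 m²/day.
Peak time from v_R²t² + 2D_R t − x² = 0: t = (√(D_R² + v_R²x²) − D_R)/v_R².
√(D_R² + v_R²x²) = √(0.005324² + 0.03686² × 196²) = 7.225; v_R² = 0.001359.
t = (7.225 − 0.005324)/0.001359 = 5310 days.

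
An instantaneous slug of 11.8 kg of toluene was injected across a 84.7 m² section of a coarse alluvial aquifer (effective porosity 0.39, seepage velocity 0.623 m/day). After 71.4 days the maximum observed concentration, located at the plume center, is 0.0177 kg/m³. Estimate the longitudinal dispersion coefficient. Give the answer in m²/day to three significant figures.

0.454 m²/day

At the plume center C_max = M/(n_e·A·√(4πDt)), so D = M²/(4πt·(n_e·A·C_max)²).
n_e·A·C_max = 0.39 × 84.7 × 0.0177 = 0.5847 kg/m.
D = 11.8²/(4π × 71.4 × 0.5847²) = 0.454 m²/day.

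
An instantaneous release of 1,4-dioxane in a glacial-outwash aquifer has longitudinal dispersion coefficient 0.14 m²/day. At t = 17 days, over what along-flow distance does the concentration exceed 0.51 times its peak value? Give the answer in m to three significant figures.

5.06 m

The plume is Gaussian with σ = √(2Dt) = √(2 × 0.14 × 17) = 2.182 m.
C/C_peak = exp(−Δx²/(2σ²)) = 0.51 ⇒ Δx = σ·√(−2 ln 0.51) = 2.182 × 1.160 = 2.531 m.
Width = 2Δx = 5.06 m.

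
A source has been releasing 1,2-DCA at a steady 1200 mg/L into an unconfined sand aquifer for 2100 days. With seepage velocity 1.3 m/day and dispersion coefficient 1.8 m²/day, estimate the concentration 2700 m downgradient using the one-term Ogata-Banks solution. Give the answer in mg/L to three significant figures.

For a continuous step input, C/C₀ ≈ ½·erfc((x−vt)/(2√(Dt))).
vt = 1.3 × 2100 = 2730 m and 2√(Dt) = 2√(1.8 × 2100) = 123.0 m.
Argument (x−vt)/(2√(Dt)) = (2700 − 2730)/123.0 = -0.2439; ½·erfc(-0.2439) = 0.6349.
C = 1200 × 0.6349 = 762 mg/L.

762 mg/L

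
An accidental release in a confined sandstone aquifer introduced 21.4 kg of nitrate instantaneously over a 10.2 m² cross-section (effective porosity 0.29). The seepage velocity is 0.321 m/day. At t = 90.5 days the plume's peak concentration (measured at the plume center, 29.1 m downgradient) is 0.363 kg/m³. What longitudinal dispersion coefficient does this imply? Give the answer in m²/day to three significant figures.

0.349 m²/day

At the plume center C_max = M/(n_e·A·√(4πDt)), so D = M²/(4πt·(n_e·A·C_max)²).
n_e·A·C_max = 0.29 × 10.2 × 0.363 = 1.074 kg/m.
D = 21.4²/(4π × 90.5 × 1.074²) = 0.349 m²/day.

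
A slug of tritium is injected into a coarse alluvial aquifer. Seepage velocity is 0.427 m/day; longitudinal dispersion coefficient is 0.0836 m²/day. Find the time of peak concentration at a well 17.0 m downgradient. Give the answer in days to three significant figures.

For the 1D instantaneous-source solution, setting ∂C/∂t = 0 at fixed x gives v²t² + 2Dt − x² = 0, so t = (√(D² + v²x²) − D)/v².
√(D² + v²x²) = √(0.0836² + 0.427² × 17.0²) = 7.259; v² = 0.182329.
t = (7.259 − 0.0836)/0.182329 = 39.4 days (vs. the pure-advection estimate x/v = 39.8 d).

39.4 days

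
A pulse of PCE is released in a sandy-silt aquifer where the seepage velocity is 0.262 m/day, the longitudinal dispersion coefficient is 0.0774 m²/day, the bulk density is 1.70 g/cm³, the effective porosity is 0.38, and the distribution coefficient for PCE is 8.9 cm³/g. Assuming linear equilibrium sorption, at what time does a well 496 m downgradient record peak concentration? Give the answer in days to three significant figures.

Retardation factor R = 1 + ρ_b·K_d/n = 1 + 1.70 × 8.9/0.38 = 40.82.
Sorption retards both mechanisms: v_R = v/R = 0.006418 m/day, D_R = D/R = 0.001896 m²/day.
Peak time from v_R²t² + 2D_R t − x² = 0: t = (√(D_R² + v_R²x²) − D_R)/v_R².
√(D_R² + v_R²x²) = √(0.001896² + 0.006418² × 496²) = 3.183; v_R² = 4.119e-05.
t = (3.183 − 0.001896)/4.119e-05 = 77200 days.

77200 days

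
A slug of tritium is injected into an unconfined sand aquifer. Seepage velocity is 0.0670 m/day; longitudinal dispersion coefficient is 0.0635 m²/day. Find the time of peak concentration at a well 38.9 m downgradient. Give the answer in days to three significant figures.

For the 1D instantaneous-source solution, setting ∂C/∂t = 0 at fixed x gives v²t² + 2Dt − x² = 0, so t = (√(D² + v²x²) − D)/v².
√(D² + v²x²) = √(0.0635² + 0.0670² × 38.9²) = 2.607; v² = 0.004489.
t = (2.607 − 0.0635)/0.004489 = 567 days (vs. the pure-advection estimate x/v = 581 d).

567 days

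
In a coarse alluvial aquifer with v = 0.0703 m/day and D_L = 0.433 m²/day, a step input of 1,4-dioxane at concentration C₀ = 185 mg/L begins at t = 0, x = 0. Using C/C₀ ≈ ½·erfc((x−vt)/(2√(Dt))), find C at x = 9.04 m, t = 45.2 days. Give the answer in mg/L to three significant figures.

32.3 mg/L

For a continuous step input, C/C₀ ≈ ½·erfc((x−vt)/(2√(Dt))).
vt = 0.0703 × 45.2 = 3.17756 m and 2√(Dt) = 2√(0.433 × 45.2) = 8.848 m.
Argument (x−vt)/(2√(Dt)) = (9.04 − 3.17756)/8.848 = 0.6626; ½·erfc(0.6626) = 0.1744.
C = 185 × 0.1744 = 32.3 mg/L.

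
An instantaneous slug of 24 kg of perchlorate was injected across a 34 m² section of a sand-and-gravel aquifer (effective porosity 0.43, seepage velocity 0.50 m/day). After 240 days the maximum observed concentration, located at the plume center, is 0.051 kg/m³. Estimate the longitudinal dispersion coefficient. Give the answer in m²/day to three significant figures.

0.344 m²/day

At the plume center C_max = M/(n_e·A·√(4πDt)), so D = M²/(4πt·(n_e·A·C_max)²).
n_e·A·C_max = 0.43 × 34 × 0.051 = 0.7456 kg/m.
D = 24²/(4π × 240 × 0.7456²) = 0.344 m²/day.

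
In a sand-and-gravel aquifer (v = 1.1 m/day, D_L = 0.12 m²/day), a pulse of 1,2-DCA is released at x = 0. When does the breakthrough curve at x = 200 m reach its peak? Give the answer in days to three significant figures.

For the 1D instantaneous-source solution, setting ∂C/∂t = 0 at fixed x gives v²t² + 2Dt − x² = 0, so t = (√(D² + v²x²) − D)/v².
√(D² + v²x²) = √(0.12² + 1.1² × 200²) = 220.0; v² = 1.21.
t = (220.0 − 0.12)/1.21 = 182 days (vs. the pure-advection estimate x/v = 182 d).

182 days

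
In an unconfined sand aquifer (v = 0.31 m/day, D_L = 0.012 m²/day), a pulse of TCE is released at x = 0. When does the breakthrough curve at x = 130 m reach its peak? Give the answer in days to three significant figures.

419 days

For the 1D instantaneous-source solution, setting ∂C/∂t = 0 at fixed x gives v²t² + 2Dt − x² = 0, so t = (√(D² + v²x²) − D)/v².
√(D² + v²x²) = √(0.012² + 0.31² × 130²) = 40.30; v² = 0.0961.
t = (40.30 − 0.012)/0.0961 = 419 days (vs. the pure-advection estimate x/v = 419 d).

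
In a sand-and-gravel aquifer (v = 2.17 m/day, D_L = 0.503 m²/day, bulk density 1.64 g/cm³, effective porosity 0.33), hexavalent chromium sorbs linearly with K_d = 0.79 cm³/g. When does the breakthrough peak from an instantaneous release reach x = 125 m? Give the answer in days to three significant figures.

283 days

Retardation factor R = 1 + ρ_b·K_d/n = 1 + 1.64 × 0.79/0.33 = 4.926.
Sorption retards both mechanisms: v_R = v/R = 0.4405 m/day, D_R = D/R = 0.1021 m²/day.
Peak time from v_R²t² + 2D_R t − x² = 0: t = (√(D_R² + v_R²x²) − D_R)/v_R².
√(D_R² + v_R²x²) = √(0.1021² + 0.4405² × 125²) = 55.06; v_R² = 0.1940.
t = (55.06 − 0.1021)/0.1940 = 283 days.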